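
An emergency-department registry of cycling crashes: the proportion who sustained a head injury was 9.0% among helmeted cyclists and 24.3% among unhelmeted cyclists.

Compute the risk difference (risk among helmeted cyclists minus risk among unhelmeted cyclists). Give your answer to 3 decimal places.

risk difference = 0.0900 − 0.2430 = -0.153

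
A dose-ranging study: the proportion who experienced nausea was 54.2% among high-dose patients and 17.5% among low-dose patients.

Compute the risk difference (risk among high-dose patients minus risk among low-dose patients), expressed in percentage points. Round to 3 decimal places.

risk difference = 0.5420 − 0.1750 = 0.3670 → 36.700 percentage points

36.700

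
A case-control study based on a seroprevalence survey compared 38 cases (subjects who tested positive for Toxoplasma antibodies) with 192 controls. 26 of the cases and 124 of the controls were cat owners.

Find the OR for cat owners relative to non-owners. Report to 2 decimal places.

OR = (26 × 68) / (124 × 12) = 1768/1488 ≈ 1.19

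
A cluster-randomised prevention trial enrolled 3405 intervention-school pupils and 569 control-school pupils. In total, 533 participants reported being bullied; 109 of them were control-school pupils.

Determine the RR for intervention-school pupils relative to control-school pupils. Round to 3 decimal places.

RR = 0.650

intervention-school pupils with the outcome: 533 − 109 = 424
intervention-school pupils without the outcome: 3405 − 424 = 2981
control-school pupils without the outcome: 569 − 109 = 460
risk, intervention-school pupils = 424/3405 = 0.1245
risk, control-school pupils = 109/569 = 0.1916
RR = 0.1245 / 0.1916 = 0.650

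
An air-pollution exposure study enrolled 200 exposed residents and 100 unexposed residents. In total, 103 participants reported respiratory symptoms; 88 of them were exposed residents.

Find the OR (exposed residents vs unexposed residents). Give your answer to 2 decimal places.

OR: 4.45

exposed residents without the outcome: 200 − 88 = 112
unexposed residents with the outcome: 103 − 88 = 15
unexposed residents without the outcome: 100 − 15 = 85
OR = (88 × 85) / (112 × 15) = 7480/1680 ≈ 4.45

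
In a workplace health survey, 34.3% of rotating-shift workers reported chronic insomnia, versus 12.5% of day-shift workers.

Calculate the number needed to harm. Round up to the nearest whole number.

absolute risk difference = 0.218000
1 / 0.218000 = 4.587 → round up → 5

5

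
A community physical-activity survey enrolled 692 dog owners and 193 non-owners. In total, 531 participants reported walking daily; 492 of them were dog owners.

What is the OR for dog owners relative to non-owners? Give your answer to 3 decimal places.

dog owners without the outcome: 692 − 492 = 200
non-owners with the outcome: 531 − 492 = 39
non-owners without the outcome: 193 − 39 = 154
OR = (492 × 154) / (200 × 39) = 75768/7800 ≈ 9.714

9.714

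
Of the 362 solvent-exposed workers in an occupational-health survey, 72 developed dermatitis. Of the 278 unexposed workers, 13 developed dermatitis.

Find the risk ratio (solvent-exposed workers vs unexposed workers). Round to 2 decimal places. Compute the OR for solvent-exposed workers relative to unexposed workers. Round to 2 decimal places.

RR = 4.25; OR = 5.06

risk, solvent-exposed workers = 72/362 = 0.19890
risk, unexposed workers = 13/278 = 0.04676
RR = 0.19890 / 0.04676 = 4.25
OR = (72 × 265) / (290 × 13) = 19080/3770 ≈ 5.06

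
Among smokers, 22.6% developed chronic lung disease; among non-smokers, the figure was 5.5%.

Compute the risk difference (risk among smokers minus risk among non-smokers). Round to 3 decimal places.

risk difference = 0.2260 − 0.0550 = 0.171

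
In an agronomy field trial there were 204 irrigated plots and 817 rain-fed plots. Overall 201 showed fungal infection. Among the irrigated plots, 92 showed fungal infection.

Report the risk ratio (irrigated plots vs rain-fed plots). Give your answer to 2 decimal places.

irrigated plots without the outcome: 204 − 92 = 112
rain-fed plots with the outcome: 201 − 92 = 109
rain-fed plots without the outcome: 817 − 109 = 708
risk, irrigated plots = 92/204 = 0.4510
risk, rain-fed plots = 109/817 = 0.1334
RR = 0.4510 / 0.1334 = 3.38

RR ≈ 3.38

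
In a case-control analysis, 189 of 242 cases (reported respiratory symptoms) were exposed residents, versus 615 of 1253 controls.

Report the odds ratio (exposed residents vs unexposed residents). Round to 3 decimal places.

OR = (189 × 638) / (615 × 53) = 120582/32595 ≈ 3.699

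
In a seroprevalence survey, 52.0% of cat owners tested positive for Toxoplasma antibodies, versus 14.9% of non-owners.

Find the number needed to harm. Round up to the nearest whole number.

absolute risk difference = 0.371000
1 / 0.371000 = 2.695 → round up → 3

NNH ≈ 3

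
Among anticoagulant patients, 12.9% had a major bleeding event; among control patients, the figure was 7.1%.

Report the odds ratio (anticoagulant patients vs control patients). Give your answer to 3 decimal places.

OR: 1.938

odds, anticoagulant patients = 0.1290/0.8710 = 0.1481
odds, control patients = 0.0710/0.9290 = 0.0764
OR = 0.1481 / 0.0764 = 1.938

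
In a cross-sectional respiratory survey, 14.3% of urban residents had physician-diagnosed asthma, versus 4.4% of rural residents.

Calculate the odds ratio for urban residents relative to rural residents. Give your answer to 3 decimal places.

3.625

odds, urban residents = 0.14300/0.85700 = 0.16686
odds, rural residents = 0.04400/0.95600 = 0.04603
OR = 0.16686 / 0.04603 = 3.625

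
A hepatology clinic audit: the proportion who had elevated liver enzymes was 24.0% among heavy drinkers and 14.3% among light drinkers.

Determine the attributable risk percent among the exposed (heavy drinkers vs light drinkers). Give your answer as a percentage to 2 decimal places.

AR% = (0.2400 − 0.1430) / 0.2400 = 0.4042 → 40.42%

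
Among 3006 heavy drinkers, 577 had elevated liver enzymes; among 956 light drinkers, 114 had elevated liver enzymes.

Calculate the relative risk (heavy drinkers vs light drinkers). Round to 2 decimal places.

risk, heavy drinkers = 577/3006 = 0.1919
risk, light drinkers = 114/956 = 0.1192
RR = 0.1919 / 0.1192 = 1.61

RR: 1.61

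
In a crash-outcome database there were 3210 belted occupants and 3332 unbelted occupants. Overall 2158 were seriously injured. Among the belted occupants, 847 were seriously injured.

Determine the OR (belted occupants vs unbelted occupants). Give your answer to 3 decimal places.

0.553

belted occupants without the outcome: 3210 − 847 = 2363
unbelted occupants with the outcome: 2158 − 847 = 1311
unbelted occupants without the outcome: 3332 − 1311 = 2021
OR = (847 × 2021) / (2363 × 1311) = 1711787/3097893 ≈ 0.553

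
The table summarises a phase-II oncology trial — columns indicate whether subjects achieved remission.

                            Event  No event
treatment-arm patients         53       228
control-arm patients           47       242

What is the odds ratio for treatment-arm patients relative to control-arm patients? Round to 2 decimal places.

OR = (53 × 242) / (228 × 47) = 12826/10716 ≈ 1.20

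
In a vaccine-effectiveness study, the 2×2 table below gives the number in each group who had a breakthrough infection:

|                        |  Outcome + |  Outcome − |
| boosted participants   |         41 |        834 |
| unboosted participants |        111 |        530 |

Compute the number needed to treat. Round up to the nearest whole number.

risk, boosted participants = 41/875 = 0.046857
risk, unboosted participants = 111/641 = 0.173167
absolute risk difference = 0.126310
1 / 0.126310 = 7.917 → round up → 8

NNT ≈ 8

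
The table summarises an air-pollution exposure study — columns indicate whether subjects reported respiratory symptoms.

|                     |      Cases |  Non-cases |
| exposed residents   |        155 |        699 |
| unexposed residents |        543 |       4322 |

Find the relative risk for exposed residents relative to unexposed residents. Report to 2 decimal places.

1.63

risk, exposed residents = 155/854 = 0.1815
risk, unexposed residents = 543/4865 = 0.1116
RR = 0.1815 / 0.1116 = 1.63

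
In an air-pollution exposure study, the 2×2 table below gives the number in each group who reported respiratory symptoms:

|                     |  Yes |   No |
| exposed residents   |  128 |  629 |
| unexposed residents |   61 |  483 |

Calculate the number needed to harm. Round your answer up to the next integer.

risk, exposed residents = 128/757 = 0.169089
risk, unexposed residents = 61/544 = 0.112132
absolute risk difference = 0.056956
1 / 0.056956 = 17.557 → round up → 18

NNH ≈ 18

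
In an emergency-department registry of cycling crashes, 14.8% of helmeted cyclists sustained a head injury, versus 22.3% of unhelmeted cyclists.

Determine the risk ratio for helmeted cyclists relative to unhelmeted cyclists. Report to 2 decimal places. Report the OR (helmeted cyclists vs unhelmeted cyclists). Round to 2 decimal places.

RR = 0.66; OR = 0.61

RR = 0.1480 / 0.2230 = 0.66
odds, helmeted cyclists = 0.1480/0.8520 = 0.1737
odds, unhelmeted cyclists = 0.2230/0.7770 = 0.2870
OR = 0.1737 / 0.2870 = 0.61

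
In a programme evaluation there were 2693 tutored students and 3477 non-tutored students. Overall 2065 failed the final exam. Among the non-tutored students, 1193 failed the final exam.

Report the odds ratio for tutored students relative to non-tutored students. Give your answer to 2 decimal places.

OR: 0.92

tutored students with the outcome: 2065 − 1193 = 872
tutored students without the outcome: 2693 − 872 = 1821
non-tutored students without the outcome: 3477 − 1193 = 2284
OR = (872 × 2284) / (1821 × 1193) = 1991648/2172453 ≈ 0.92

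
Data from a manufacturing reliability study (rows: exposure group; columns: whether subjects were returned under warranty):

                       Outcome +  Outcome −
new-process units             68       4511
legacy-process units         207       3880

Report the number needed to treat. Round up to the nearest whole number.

risk, new-process units = 68/4579 = 0.014850
risk, legacy-process units = 207/4087 = 0.050648
absolute risk difference = 0.035798
1 / 0.035798 = 27.935 → round up → 28

28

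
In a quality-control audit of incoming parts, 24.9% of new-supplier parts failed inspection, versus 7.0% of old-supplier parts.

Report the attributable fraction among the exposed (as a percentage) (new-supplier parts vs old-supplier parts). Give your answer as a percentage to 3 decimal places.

AR% = (0.2490 − 0.0700) / 0.2490 = 0.7189 → 71.888%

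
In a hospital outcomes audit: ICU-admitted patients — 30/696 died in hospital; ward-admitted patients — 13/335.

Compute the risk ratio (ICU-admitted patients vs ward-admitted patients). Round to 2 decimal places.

risk, ICU-admitted patients = 30/696 = 0.04310
risk, ward-admitted patients = 13/335 = 0.03881
RR = 0.04310 / 0.03881 = 1.11

1.11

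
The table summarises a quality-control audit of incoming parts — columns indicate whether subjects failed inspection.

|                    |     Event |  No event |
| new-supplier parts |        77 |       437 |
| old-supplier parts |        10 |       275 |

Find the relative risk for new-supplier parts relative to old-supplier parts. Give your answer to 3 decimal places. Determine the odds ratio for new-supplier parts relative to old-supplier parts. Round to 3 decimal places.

RR = 4.269; OR = 4.846

risk, new-supplier parts = 77/514 = 0.14981
risk, old-supplier parts = 10/285 = 0.03509
RR = 0.14981 / 0.03509 = 4.269
odds, new-supplier parts = 77/437 = 0.17620
odds, old-supplier parts = 10/275 = 0.03636
OR = 0.17620 / 0.03636 = 4.846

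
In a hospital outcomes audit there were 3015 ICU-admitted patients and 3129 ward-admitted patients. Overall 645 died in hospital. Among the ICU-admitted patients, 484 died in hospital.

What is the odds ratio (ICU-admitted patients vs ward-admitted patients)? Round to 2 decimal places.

ICU-admitted patients without the outcome: 3015 − 484 = 2531
ward-admitted patients with the outcome: 645 − 484 = 161
ward-admitted patients without the outcome: 3129 − 161 = 2968
odds, ICU-admitted patients = 484/2531 = 0.1912
odds, ward-admitted patients = 161/2968 = 0.0542
OR = 0.1912 / 0.0542 = 3.53

OR: 3.53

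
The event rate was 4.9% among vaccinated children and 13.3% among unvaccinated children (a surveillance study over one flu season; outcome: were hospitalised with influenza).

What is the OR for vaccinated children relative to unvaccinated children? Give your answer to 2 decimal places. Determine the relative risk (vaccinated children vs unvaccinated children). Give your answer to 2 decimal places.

OR = 0.34; RR = 0.37

odds, vaccinated children = 0.04900/0.95100 = 0.05152
odds, unvaccinated children = 0.13300/0.86700 = 0.15340
OR = 0.05152 / 0.15340 = 0.34
RR = 0.04900 / 0.13300 = 0.37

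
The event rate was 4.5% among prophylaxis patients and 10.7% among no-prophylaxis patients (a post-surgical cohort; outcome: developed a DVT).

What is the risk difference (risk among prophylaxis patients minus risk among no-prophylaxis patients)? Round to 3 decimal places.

risk difference = 0.04500 − 0.10700 = -0.062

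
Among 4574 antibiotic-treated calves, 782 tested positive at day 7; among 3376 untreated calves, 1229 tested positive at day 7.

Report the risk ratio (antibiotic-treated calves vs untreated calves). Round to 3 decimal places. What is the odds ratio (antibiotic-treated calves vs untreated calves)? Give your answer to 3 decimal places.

risk, antibiotic-treated calves = 782/4574 = 0.1710
risk, untreated calves = 1229/3376 = 0.3640
RR = 0.1710 / 0.3640 = 0.470
OR = (782 × 2147) / (3792 × 1229) = 1678954/4660368 ≈ 0.360

RR = 0.470; OR = 0.360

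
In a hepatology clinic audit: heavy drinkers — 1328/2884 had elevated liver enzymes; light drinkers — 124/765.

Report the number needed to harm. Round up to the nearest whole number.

NNH = 4

risk, heavy drinkers = 1328/2884 = 0.460472
risk, light drinkers = 124/765 = 0.162092
absolute risk difference = 0.298380
1 / 0.298380 = 3.351 → round up → 4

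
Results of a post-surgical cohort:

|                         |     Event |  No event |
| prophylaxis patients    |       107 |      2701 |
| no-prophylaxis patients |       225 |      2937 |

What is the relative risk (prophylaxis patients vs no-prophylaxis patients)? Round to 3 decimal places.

0.536

risk, prophylaxis patients = 107/2808 = 0.03811
risk, no-prophylaxis patients = 225/3162 = 0.07116
RR = 0.03811 / 0.07116 = 0.536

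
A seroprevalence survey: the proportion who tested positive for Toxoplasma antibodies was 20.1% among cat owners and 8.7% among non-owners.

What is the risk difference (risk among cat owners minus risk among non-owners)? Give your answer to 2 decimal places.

risk difference = 0.2010 − 0.0870 = 0.11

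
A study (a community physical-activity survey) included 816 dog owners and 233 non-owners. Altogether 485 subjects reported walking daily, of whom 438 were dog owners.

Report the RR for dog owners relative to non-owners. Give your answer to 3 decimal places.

dog owners without the outcome: 816 − 438 = 378
non-owners with the outcome: 485 − 438 = 47
non-owners without the outcome: 233 − 47 = 186
risk, dog owners = 438/816 = 0.5368
risk, non-owners = 47/233 = 0.2017
RR = 0.5368 / 0.2017 = 2.661

2.661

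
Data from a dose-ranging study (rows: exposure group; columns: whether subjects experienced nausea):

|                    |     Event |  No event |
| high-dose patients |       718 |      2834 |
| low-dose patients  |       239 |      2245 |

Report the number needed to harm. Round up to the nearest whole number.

risk, high-dose patients = 718/3552 = 0.202140
risk, low-dose patients = 239/2484 = 0.096216
absolute risk difference = 0.105924
1 / 0.105924 = 9.441 → round up → 10

NNH: 10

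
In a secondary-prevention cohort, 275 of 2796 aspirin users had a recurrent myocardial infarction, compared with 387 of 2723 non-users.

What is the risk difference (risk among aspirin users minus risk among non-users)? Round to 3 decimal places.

-0.044

risk, aspirin users = 275/2796 = 0.0984
risk, non-users = 387/2723 = 0.1421
risk difference = 0.0984 − 0.1421 = -0.044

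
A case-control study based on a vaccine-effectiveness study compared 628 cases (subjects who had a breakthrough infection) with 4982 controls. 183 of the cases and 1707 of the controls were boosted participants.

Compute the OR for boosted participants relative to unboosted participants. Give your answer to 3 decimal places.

odds, boosted participants = 183/1707 = 0.1072
odds, unboosted participants = 445/3275 = 0.1359
OR = 0.1072 / 0.1359 = 0.789

0.789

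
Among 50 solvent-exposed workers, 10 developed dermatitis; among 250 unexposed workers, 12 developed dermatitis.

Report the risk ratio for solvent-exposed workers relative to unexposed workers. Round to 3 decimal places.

RR: 4.167

risk, solvent-exposed workers = 10/50 = 0.20000
risk, unexposed workers = 12/250 = 0.04800
RR = 0.20000 / 0.04800 = 4.167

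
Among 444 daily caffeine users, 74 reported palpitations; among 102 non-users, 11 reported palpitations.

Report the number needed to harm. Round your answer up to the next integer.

NNH: 17

risk, daily caffeine users = 74/444 = 0.166667
risk, non-users = 11/102 = 0.107843
absolute risk difference = 0.058824
1 / 0.058824 = 17.000 → round up → 17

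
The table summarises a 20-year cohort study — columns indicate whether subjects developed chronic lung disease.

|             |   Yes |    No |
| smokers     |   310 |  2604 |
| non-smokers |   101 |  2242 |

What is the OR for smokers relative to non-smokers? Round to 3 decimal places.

odds, smokers = 310/2604 = 0.11905
odds, non-smokers = 101/2242 = 0.04505
OR = 0.11905 / 0.04505 = 2.643

2.643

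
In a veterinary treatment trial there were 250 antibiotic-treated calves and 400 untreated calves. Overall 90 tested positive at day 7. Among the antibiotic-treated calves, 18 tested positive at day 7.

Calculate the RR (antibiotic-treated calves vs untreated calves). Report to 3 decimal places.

antibiotic-treated calves without the outcome: 250 − 18 = 232
untreated calves with the outcome: 90 − 18 = 72
untreated calves without the outcome: 400 − 72 = 328
risk, antibiotic-treated calves = 18/250 = 0.0720
risk, untreated calves = 72/400 = 0.1800
RR = 0.0720 / 0.1800 = 0.400

RR ≈ 0.400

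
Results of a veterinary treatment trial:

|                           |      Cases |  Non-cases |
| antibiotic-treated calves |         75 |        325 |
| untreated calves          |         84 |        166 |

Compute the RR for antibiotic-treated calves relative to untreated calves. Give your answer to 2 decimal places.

risk, antibiotic-treated calves = 75/400 = 0.1875
risk, untreated calves = 84/250 = 0.3360
RR = 0.1875 / 0.3360 = 0.56

0.56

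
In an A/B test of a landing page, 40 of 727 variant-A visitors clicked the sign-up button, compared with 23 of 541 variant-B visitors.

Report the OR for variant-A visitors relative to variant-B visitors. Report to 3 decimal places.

OR = (40 × 518) / (687 × 23) = 20720/15801 ≈ 1.311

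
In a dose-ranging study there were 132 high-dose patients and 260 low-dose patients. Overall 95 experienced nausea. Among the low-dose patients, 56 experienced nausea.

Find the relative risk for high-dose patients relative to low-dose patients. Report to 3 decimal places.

1.372

high-dose patients with the outcome: 95 − 56 = 39
high-dose patients without the outcome: 132 − 39 = 93
low-dose patients without the outcome: 260 − 56 = 204
risk, high-dose patients = 39/132 = 0.2955
risk, low-dose patients = 56/260 = 0.2154
RR = 0.2955 / 0.2154 = 1.372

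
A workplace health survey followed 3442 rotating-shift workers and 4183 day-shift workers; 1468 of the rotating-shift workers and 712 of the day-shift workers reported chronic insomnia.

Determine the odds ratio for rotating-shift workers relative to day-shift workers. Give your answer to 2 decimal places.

OR = (1468 × 3471) / (1974 × 712) = 5095428/1405488 ≈ 3.63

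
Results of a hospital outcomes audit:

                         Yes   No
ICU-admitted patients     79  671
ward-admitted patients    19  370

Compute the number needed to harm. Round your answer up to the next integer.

NNH = 18

risk, ICU-admitted patients = 79/750 = 0.105333
risk, ward-admitted patients = 19/389 = 0.048843
absolute risk difference = 0.056490
1 / 0.056490 = 17.702 → round up → 18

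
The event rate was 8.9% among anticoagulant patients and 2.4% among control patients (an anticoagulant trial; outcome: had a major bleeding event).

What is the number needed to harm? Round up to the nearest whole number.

absolute risk difference = 0.065000
1 / 0.065000 = 15.385 → round up → 16

NNH = 16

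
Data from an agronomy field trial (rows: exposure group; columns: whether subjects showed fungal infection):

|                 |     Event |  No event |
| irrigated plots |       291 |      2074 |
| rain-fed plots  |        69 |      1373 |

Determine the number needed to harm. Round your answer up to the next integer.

NNH ≈ 14

risk, irrigated plots = 291/2365 = 0.123044
risk, rain-fed plots = 69/1442 = 0.047850
absolute risk difference = 0.075194
1 / 0.075194 = 13.299 → round up → 14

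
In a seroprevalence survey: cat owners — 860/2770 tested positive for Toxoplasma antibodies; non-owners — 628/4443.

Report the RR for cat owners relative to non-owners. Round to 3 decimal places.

RR: 2.197

risk, cat owners = 860/2770 = 0.3105
risk, non-owners = 628/4443 = 0.1413
RR = 0.3105 / 0.1413 = 2.197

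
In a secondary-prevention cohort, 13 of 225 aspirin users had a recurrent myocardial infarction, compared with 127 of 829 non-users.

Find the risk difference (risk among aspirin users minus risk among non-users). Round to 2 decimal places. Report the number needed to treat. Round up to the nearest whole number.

RD = -0.10; NNT = 11

risk, aspirin users = 13/225 = 0.0578
risk, non-users = 127/829 = 0.1532
risk difference = 0.0578 − 0.1532 = -0.10
absolute risk difference = 0.095419
1 / 0.095419 = 10.480 → round up → 11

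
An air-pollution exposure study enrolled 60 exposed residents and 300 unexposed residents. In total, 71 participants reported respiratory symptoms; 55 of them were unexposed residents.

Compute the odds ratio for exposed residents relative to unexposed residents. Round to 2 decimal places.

exposed residents with the outcome: 71 − 55 = 16
exposed residents without the outcome: 60 − 16 = 44
unexposed residents without the outcome: 300 − 55 = 245
odds, exposed residents = 16/44 = 0.3636
odds, unexposed residents = 55/245 = 0.2245
OR = 0.3636 / 0.2245 = 1.62

1.62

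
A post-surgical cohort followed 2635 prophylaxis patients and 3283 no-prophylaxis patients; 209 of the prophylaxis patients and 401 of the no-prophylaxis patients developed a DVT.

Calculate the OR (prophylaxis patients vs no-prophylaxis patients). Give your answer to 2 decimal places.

OR = (209 × 2882) / (2426 × 401) = 602338/972826 ≈ 0.62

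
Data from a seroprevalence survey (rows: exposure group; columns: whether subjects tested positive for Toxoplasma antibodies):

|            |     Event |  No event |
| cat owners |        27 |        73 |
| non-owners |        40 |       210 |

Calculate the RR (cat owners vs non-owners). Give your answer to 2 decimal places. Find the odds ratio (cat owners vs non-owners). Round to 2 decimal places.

risk, cat owners = 27/100 = 0.2700
risk, non-owners = 40/250 = 0.1600
RR = 0.2700 / 0.1600 = 1.69
odds, cat owners = 27/73 = 0.3699
odds, non-owners = 40/210 = 0.1905
OR = 0.3699 / 0.1905 = 1.94

RR = 1.69; OR = 1.94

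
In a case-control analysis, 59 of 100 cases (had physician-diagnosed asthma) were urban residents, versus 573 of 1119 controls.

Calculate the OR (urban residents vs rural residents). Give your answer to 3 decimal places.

OR = (59 × 546) / (573 × 41) = 32214/23493 ≈ 1.371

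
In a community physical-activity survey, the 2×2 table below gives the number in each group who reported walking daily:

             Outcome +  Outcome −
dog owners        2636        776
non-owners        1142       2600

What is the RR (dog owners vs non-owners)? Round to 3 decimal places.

RR ≈ 2.531

risk, dog owners = 2636/3412 = 0.7726
risk, non-owners = 1142/3742 = 0.3052
RR = 0.7726 / 0.3052 = 2.531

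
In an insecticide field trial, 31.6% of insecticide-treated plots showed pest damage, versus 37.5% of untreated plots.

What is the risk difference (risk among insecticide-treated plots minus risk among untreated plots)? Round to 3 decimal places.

risk difference = 0.3160 − 0.3750 = -0.059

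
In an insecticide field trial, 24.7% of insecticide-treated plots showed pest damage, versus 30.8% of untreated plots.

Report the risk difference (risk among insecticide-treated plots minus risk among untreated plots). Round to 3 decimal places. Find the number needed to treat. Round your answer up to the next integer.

risk difference = 0.2470 − 0.3080 = -0.061
absolute risk difference = 0.061000
1 / 0.061000 = 16.393 → round up → 17

RD = -0.061; NNT = 17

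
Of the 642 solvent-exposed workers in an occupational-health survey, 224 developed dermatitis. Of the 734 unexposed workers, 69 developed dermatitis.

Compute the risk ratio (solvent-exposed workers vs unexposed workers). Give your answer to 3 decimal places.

risk, solvent-exposed workers = 224/642 = 0.3489
risk, unexposed workers = 69/734 = 0.0940
RR = 0.3489 / 0.0940 = 3.712

RR ≈ 3.712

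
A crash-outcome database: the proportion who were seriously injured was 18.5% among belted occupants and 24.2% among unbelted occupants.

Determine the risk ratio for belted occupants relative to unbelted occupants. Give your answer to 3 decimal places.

RR = 0.1850 / 0.2420 = 0.764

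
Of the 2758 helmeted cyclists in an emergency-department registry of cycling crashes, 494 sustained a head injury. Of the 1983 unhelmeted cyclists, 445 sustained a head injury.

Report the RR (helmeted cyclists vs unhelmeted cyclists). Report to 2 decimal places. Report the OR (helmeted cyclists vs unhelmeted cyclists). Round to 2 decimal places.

risk, helmeted cyclists = 494/2758 = 0.1791
risk, unhelmeted cyclists = 445/1983 = 0.2244
RR = 0.1791 / 0.2244 = 0.80
OR = (494 × 1538) / (2264 × 445) = 759772/1007480 ≈ 0.75

RR = 0.80; OR = 0.75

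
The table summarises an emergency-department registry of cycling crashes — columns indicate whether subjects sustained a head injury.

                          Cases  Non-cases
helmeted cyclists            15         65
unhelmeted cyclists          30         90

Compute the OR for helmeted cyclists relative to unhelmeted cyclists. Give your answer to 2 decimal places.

odds, helmeted cyclists = 15/65 = 0.2308
odds, unhelmeted cyclists = 30/90 = 0.3333
OR = 0.2308 / 0.3333 = 0.69

OR ≈ 0.69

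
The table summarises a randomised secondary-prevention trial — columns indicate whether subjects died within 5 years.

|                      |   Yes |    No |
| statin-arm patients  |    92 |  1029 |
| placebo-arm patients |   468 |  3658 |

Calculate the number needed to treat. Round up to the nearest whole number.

32

risk, statin-arm patients = 92/1121 = 0.082070
risk, placebo-arm patients = 468/4126 = 0.113427
absolute risk difference = 0.031357
1 / 0.031357 = 31.891 → round up → 32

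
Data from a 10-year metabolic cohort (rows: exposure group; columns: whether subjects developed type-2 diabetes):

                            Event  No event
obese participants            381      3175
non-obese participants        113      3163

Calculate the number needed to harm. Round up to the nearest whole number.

risk, obese participants = 381/3556 = 0.107143
risk, non-obese participants = 113/3276 = 0.034493
absolute risk difference = 0.072650
1 / 0.072650 = 13.765 → round up → 14

NNH ≈ 14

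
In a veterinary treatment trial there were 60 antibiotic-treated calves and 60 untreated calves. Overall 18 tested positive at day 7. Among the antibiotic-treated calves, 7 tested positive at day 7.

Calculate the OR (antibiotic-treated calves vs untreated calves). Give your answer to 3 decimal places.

antibiotic-treated calves without the outcome: 60 − 7 = 53
untreated calves with the outcome: 18 − 7 = 11
untreated calves without the outcome: 60 − 11 = 49
OR = (7 × 49) / (53 × 11) = 343/583 ≈ 0.588

OR ≈ 0.588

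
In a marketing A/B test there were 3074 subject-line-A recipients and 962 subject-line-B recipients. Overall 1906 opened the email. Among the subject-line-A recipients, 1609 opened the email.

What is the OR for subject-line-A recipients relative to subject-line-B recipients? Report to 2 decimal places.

2.46

subject-line-A recipients without the outcome: 3074 − 1609 = 1465
subject-line-B recipients with the outcome: 1906 − 1609 = 297
subject-line-B recipients without the outcome: 962 − 297 = 665
OR = (1609 × 665) / (1465 × 297) = 1069985/435105 ≈ 2.46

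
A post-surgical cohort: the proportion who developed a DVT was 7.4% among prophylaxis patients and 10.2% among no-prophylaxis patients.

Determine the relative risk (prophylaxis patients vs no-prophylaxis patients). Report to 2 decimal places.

RR = 0.0740 / 0.1020 = 0.73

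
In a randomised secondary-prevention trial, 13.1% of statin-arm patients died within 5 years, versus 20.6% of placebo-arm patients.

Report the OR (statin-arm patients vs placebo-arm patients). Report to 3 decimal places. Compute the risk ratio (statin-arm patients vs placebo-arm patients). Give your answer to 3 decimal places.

OR = 0.581; RR = 0.636

odds, statin-arm patients = 0.1310/0.8690 = 0.1507
odds, placebo-arm patients = 0.2060/0.7940 = 0.2594
OR = 0.1507 / 0.2594 = 0.581
RR = 0.1310 / 0.2060 = 0.636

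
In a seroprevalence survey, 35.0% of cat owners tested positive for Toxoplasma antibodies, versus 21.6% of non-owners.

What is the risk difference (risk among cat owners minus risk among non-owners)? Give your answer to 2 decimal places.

risk difference = 0.3500 − 0.2160 = 0.13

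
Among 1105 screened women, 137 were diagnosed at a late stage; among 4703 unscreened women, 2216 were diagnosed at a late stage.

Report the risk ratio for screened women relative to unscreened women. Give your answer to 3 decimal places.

risk, screened women = 137/1105 = 0.1240
risk, unscreened women = 2216/4703 = 0.4712
RR = 0.1240 / 0.4712 = 0.263

0.263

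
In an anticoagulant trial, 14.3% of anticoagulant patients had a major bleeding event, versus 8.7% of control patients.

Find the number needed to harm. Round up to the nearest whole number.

absolute risk difference = 0.056000
1 / 0.056000 = 17.857 → round up → 18

NNH = 18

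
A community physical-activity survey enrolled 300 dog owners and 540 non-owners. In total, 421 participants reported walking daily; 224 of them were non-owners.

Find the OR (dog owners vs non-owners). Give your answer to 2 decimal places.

dog owners with the outcome: 421 − 224 = 197
dog owners without the outcome: 300 − 197 = 103
non-owners without the outcome: 540 − 224 = 316
OR = (197 × 316) / (103 × 224) = 62252/23072 ≈ 2.70

2.70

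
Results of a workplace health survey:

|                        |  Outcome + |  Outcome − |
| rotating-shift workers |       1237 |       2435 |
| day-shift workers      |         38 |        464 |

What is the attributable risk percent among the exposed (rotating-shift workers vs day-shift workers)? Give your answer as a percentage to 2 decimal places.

risk, rotating-shift workers = 1237/3672 = 0.3369
risk, day-shift workers = 38/502 = 0.0757
AR% = (0.3369 − 0.0757) / 0.3369 = 0.7753 → 77.53%

AR%: 77.53%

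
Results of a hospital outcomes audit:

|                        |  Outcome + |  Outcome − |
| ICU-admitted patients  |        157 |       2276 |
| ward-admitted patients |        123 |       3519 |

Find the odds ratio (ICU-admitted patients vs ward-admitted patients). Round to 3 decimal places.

OR = 1.974

odds, ICU-admitted patients = 157/2276 = 0.06898
odds, ward-admitted patients = 123/3519 = 0.03495
OR = 0.06898 / 0.03495 = 1.974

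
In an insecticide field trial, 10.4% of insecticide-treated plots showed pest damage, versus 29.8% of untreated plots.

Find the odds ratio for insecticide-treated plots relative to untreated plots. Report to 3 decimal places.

OR ≈ 0.273

odds, insecticide-treated plots = 0.1040/0.8960 = 0.1161
odds, untreated plots = 0.2980/0.7020 = 0.4245
OR = 0.1161 / 0.4245 = 0.273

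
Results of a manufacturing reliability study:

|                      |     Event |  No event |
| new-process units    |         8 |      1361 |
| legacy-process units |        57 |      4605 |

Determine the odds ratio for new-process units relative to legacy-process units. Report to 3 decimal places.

OR = (8 × 4605) / (1361 × 57) = 36840/77577 ≈ 0.475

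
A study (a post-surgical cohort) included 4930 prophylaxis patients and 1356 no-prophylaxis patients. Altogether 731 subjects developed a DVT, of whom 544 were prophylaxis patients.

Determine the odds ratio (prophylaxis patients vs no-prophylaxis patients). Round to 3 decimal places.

OR = 0.775

prophylaxis patients without the outcome: 4930 − 544 = 4386
no-prophylaxis patients with the outcome: 731 − 544 = 187
no-prophylaxis patients without the outcome: 1356 − 187 = 1169
OR = (544 × 1169) / (4386 × 187) = 635936/820182 ≈ 0.775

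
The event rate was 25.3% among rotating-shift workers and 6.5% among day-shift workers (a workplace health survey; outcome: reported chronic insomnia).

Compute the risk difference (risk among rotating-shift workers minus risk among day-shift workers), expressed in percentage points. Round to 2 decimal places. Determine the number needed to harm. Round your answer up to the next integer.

RD = 18.80; NNH = 6

risk difference = 0.2530 − 0.0650 = 0.1880 → 18.80 percentage points
absolute risk difference = 0.188000
1 / 0.188000 = 5.319 → round up → 6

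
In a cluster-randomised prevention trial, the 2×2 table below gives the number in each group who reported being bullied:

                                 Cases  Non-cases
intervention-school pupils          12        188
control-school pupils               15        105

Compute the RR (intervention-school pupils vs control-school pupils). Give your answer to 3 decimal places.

RR: 0.480

risk, intervention-school pupils = 12/200 = 0.0600
risk, control-school pupils = 15/120 = 0.1250
RR = 0.0600 / 0.1250 = 0.480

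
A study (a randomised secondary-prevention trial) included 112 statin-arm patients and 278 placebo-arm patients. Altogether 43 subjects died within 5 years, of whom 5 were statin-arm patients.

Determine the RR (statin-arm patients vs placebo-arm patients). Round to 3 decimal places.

statin-arm patients without the outcome: 112 − 5 = 107
placebo-arm patients with the outcome: 43 − 5 = 38
placebo-arm patients without the outcome: 278 − 38 = 240
risk, statin-arm patients = 5/112 = 0.04464
risk, placebo-arm patients = 38/278 = 0.13669
RR = 0.04464 / 0.13669 = 0.327

RR = 0.327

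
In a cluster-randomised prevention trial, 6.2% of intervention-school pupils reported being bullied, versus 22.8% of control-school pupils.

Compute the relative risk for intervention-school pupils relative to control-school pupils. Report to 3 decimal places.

RR = 0.0620 / 0.2280 = 0.272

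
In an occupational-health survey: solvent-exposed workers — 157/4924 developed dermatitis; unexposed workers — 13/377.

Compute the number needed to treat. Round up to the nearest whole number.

risk, solvent-exposed workers = 157/4924 = 0.031885
risk, unexposed workers = 13/377 = 0.034483
absolute risk difference = 0.002598
1 / 0.002598 = 384.911 → round up → 385

385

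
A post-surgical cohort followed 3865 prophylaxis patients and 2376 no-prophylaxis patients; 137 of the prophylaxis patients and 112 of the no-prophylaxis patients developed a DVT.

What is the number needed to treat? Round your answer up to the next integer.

86

risk, prophylaxis patients = 137/3865 = 0.035446
risk, no-prophylaxis patients = 112/2376 = 0.047138
absolute risk difference = 0.011692
1 / 0.011692 = 85.529 → round up → 86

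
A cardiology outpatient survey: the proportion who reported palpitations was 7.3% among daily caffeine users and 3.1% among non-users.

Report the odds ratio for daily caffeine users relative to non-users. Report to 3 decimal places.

2.462

odds, daily caffeine users = 0.07300/0.92700 = 0.07875
odds, non-users = 0.03100/0.96900 = 0.03199
OR = 0.07875 / 0.03199 = 2.462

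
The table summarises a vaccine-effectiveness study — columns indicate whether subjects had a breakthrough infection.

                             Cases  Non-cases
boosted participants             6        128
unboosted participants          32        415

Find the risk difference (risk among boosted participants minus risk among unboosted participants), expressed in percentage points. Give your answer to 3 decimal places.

risk, boosted participants = 6/134 = 0.04478
risk, unboosted participants = 32/447 = 0.07159
risk difference = 0.04478 − 0.07159 = -0.02681 → -2.681 percentage points

RD = -2.681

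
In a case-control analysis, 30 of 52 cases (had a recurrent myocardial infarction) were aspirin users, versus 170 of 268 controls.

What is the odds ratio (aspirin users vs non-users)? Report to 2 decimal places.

0.79

odds, aspirin users = 30/170 = 0.1765
odds, non-users = 22/98 = 0.2245
OR = 0.1765 / 0.2245 = 0.79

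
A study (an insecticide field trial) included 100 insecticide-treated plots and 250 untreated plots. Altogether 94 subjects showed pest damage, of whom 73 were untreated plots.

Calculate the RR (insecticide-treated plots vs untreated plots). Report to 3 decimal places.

0.719

insecticide-treated plots with the outcome: 94 − 73 = 21
insecticide-treated plots without the outcome: 100 − 21 = 79
untreated plots without the outcome: 250 − 73 = 177
risk, insecticide-treated plots = 21/100 = 0.2100
risk, untreated plots = 73/250 = 0.2920
RR = 0.2100 / 0.2920 = 0.719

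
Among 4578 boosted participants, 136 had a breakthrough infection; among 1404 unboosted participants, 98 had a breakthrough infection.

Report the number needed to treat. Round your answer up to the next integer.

25

risk, boosted participants = 136/4578 = 0.029707
risk, unboosted participants = 98/1404 = 0.069801
absolute risk difference = 0.040093
1 / 0.040093 = 24.942 → round up → 25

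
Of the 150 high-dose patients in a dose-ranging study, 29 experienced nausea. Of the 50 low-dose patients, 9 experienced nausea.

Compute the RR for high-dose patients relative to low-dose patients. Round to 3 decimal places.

risk, high-dose patients = 29/150 = 0.1933
risk, low-dose patients = 9/50 = 0.1800
RR = 0.1933 / 0.1800 = 1.074

RR = 1.074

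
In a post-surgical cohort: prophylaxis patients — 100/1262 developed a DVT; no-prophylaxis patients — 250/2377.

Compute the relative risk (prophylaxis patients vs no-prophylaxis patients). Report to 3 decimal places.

risk, prophylaxis patients = 100/1262 = 0.0792
risk, no-prophylaxis patients = 250/2377 = 0.1052
RR = 0.0792 / 0.1052 = 0.753

0.753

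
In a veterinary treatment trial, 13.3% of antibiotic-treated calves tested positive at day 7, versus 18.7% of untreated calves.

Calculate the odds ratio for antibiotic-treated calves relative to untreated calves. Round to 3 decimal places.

odds, antibiotic-treated calves = 0.1330/0.8670 = 0.1534
odds, untreated calves = 0.1870/0.8130 = 0.2300
OR = 0.1534 / 0.2300 = 0.667

0.667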